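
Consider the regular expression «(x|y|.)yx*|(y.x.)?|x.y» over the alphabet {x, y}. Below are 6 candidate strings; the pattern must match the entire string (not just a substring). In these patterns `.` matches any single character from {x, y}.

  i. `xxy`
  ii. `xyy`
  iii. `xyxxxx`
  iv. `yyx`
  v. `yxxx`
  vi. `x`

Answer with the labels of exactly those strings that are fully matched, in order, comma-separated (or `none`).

i, ii, iii, iv, v

i. `xxy` → match
ii. `xyy` → match
iii. `xyxxxx` → match
iv. `yyx` → match
v. `yxxx` → match
vi. `x` → no match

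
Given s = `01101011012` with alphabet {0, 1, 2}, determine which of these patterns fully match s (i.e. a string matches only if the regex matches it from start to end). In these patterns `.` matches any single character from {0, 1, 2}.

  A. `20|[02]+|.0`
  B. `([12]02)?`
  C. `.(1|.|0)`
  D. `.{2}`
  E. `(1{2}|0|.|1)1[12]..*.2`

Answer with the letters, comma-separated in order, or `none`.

A → no match
B → no match
C → no match
D → no match
E → match

E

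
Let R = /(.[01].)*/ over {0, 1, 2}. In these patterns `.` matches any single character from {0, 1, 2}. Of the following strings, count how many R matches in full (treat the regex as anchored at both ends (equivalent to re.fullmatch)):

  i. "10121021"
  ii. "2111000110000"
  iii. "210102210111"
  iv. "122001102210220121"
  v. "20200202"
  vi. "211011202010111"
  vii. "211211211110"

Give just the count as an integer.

i. "10121021" → no match
ii → no match
iii. "210102210111" → match
iv → no match
v. "20200202" → no match
vi → match
vii. "211211211110" → match
Total matched: 3

3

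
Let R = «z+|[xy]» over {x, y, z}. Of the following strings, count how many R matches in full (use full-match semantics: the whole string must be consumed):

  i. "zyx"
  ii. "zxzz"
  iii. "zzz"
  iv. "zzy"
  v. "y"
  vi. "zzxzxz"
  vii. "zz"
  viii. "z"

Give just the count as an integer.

4

i → no match
ii → no match
iii → match
iv → no match
v → match
vi → no match
vii → match
viii → match
Total matched: 4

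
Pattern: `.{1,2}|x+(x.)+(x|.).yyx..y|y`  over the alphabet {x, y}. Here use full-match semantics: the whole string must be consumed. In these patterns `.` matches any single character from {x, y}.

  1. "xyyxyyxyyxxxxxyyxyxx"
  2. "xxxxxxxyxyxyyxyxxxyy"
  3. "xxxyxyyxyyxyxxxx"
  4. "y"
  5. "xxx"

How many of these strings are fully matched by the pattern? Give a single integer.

1

1 → no match
2 → no match
3 → no match
4 → match
5 → no match
Total matched: 1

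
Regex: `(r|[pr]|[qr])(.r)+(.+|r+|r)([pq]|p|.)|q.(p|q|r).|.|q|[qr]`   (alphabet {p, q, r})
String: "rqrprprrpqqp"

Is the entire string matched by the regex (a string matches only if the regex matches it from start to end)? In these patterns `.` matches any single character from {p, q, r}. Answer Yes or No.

Yes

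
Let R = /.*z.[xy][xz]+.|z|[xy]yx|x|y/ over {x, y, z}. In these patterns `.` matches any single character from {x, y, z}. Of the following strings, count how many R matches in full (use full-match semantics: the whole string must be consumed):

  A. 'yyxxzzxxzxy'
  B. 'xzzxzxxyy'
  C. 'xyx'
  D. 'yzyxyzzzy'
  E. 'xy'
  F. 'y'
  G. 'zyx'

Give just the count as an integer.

A. 'yyxxzzxxzxy' → match
B. 'xzzxzxxyy' → no match
C. 'xyx' → match
D. 'yzyxyzzzy' → no match
E. 'xy' → no match
F. 'y' → match
G. 'zyx' → no match
Total matched: 3

3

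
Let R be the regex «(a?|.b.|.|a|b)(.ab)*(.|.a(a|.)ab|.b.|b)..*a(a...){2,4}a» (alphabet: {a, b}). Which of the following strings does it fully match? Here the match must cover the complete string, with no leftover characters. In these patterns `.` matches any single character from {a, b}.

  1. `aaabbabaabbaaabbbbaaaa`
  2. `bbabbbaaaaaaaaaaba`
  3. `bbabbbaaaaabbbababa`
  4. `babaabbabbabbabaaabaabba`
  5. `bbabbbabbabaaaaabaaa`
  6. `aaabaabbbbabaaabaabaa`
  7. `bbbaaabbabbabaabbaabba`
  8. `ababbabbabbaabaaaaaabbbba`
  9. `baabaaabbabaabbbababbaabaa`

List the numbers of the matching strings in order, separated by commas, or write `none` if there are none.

1 → no match
2 → match
3 → match
4 → no match
5 → no match
6 → no match
7 → no match
8 → no match
9 → no match

2, 3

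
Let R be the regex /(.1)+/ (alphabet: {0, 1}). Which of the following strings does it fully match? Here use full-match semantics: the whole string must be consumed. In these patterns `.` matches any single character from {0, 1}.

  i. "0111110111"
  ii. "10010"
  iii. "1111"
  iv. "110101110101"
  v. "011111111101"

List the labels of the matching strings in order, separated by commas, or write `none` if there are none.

i, iii, iv, v

i. "0111110111" → match
ii. "10010" → no match — must end with "1"
iii. "1111" → match
iv. "110101110101" → match
v. "011111111101" → match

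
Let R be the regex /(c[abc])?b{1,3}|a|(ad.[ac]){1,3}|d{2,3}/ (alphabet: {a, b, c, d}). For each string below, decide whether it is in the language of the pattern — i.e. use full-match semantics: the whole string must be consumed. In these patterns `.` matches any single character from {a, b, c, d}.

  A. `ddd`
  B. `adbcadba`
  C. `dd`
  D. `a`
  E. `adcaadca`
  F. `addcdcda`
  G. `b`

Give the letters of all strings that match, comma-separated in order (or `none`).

A, B, C, D, E, G

A. `ddd` → match
B. `adbcadba` → match
C. `dd` → match
D. `a` → match
E. `adcaadca` → match
F. `addcdcda` → no match
G. `b` → match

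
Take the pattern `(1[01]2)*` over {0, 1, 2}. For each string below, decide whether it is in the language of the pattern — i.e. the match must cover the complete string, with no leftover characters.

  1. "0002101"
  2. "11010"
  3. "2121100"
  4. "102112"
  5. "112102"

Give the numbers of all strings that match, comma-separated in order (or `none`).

1. "0002101" → no match
2. "11010" → no match
3. "2121100" → no match
4. "102112" → match
5. "112102" → match

4, 5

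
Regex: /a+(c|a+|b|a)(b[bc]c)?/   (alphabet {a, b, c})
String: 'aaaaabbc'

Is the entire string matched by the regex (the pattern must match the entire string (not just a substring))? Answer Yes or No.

Yes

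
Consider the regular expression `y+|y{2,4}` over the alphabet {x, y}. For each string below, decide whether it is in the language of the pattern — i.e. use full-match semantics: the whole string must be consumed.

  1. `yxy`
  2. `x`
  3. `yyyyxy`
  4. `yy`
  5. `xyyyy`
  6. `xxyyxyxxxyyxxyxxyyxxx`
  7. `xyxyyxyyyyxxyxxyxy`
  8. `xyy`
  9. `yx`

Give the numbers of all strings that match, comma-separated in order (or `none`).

4

1 → no match
2 → no match — must start with `y`
3 → no match
4 → match
5 → no match — must start with `y`
6 → no match — must start with `y`
7 → no match — must start with `y`
8 → no match — must start with `y`
9 → no match — must end with `y`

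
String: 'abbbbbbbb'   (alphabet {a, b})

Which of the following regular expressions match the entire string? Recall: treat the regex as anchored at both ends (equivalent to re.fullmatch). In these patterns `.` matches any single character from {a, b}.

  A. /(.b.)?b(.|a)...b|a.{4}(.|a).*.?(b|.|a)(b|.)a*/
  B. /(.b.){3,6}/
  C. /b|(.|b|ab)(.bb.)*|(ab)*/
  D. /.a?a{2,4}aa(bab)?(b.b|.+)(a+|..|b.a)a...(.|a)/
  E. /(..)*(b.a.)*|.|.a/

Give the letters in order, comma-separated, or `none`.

A, B, C

A → match
B → match
C → match
D → no match
E → no match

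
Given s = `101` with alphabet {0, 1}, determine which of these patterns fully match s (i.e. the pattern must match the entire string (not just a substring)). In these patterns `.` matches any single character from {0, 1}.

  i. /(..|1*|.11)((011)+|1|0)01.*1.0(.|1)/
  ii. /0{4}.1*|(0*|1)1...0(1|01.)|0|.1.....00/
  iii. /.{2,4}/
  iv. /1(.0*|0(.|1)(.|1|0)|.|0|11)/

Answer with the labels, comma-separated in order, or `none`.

iii

i → no match
ii → no match
iii → match
iv → no match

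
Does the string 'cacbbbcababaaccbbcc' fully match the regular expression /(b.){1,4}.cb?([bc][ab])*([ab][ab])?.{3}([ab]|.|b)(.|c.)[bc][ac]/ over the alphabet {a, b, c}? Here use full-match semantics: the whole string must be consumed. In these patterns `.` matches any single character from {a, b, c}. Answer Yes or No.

No

Every match must start with 'b', but 'cacbbbcababaaccbbcc' does not.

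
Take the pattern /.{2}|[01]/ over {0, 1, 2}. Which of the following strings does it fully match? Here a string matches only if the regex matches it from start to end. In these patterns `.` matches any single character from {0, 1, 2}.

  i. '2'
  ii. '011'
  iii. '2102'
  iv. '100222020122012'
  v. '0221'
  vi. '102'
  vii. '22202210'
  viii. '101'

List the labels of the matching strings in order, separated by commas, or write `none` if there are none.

i → no match
ii → no match
iii → no match
iv → no match
v → no match
vi → no match
vii → no match
viii → no match

none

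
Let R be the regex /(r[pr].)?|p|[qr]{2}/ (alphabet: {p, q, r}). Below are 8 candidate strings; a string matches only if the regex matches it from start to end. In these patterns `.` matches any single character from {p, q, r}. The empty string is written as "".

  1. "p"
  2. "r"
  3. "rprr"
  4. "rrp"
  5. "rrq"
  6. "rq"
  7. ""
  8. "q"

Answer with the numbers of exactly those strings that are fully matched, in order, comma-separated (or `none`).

1, 4, 5, 6, 7

1 → match
2 → no match
3 → no match
4 → match
5 → match
6 → match
7 → match
8 → no match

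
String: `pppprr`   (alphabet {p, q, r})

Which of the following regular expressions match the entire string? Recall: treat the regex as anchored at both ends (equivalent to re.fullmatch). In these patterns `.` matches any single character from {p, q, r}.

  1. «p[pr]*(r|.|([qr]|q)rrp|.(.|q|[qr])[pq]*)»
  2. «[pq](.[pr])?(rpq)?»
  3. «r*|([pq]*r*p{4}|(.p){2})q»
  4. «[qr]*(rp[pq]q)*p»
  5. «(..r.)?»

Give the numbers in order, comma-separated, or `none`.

1 → match
2 → no match
3 → no match
4 → no match — must end with `p`
5 → no match

1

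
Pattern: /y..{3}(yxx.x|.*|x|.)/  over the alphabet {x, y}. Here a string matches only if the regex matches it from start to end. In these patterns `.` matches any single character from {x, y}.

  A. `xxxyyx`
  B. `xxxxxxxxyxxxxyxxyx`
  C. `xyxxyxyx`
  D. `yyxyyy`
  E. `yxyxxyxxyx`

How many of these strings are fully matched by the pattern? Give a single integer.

2

A → no match — must start with `y`
B → no match — must start with `y`
C → no match — must start with `y`
D → match
E → match
Total matched: 2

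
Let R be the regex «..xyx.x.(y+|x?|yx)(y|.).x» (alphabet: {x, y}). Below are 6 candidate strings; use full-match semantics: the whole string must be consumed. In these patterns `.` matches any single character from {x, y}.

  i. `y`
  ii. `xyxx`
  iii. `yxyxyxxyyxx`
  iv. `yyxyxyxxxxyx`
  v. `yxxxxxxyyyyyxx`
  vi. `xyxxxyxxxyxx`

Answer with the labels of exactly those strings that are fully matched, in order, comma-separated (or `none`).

i → no match — must end with `x`
ii → no match
iii → no match
iv → match
v → no match
vi → no match

iv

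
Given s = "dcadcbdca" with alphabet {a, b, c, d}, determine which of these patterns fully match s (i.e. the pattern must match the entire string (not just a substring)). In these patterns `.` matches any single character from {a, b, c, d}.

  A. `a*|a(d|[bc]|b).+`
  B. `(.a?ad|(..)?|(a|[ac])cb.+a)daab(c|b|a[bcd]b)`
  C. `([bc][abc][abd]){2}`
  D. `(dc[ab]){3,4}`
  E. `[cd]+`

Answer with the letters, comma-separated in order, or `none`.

D

A → no match
B → no match
C → no match
D → match
E → no match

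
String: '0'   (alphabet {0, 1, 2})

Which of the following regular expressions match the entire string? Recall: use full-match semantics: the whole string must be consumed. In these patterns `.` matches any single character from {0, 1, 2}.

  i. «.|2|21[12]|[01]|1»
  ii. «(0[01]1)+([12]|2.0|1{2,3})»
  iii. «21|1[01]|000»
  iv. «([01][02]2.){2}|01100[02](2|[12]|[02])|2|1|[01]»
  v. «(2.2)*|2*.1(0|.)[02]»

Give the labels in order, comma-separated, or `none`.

i, iv

i → match
ii → no match
iii → no match
iv → match
v → no match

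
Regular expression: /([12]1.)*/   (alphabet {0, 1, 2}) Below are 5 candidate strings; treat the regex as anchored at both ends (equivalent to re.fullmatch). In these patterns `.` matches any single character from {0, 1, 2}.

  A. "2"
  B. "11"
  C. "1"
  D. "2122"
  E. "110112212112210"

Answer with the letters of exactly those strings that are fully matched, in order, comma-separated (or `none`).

E

A → no match
B → no match
C → no match
D → no match
E → match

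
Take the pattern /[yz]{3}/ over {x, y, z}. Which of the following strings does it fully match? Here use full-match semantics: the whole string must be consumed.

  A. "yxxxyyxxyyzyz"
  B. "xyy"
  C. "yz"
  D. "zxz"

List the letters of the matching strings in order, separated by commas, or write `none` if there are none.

none

A → no match
B → no match
C → no match
D → no match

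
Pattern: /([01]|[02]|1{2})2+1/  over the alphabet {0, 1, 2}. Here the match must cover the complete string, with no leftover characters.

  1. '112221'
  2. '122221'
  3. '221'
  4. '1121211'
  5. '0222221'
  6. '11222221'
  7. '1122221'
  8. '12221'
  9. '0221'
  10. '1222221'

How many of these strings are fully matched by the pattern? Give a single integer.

9

1. '112221' → match
2. '122221' → match
3. '221' → match
4. '1121211' → no match — must end with '21'
5. '0222221' → match
6. '11222221' → match
7. '1122221' → match
8. '12221' → match
9. '0221' → match
10. '1222221' → match
Total matched: 9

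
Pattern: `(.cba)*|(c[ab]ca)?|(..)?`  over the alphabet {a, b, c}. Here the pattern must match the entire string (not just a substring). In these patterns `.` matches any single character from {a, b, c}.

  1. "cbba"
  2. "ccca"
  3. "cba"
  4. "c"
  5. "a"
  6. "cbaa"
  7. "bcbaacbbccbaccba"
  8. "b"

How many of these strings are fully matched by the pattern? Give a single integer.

1 → no match
2 → no match
3 → no match
4 → no match
5 → no match
6 → no match
7 → no match
8 → no match
Total matched: 0

0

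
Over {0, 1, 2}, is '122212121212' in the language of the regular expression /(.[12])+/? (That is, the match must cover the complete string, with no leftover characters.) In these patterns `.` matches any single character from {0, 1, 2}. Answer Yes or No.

Yes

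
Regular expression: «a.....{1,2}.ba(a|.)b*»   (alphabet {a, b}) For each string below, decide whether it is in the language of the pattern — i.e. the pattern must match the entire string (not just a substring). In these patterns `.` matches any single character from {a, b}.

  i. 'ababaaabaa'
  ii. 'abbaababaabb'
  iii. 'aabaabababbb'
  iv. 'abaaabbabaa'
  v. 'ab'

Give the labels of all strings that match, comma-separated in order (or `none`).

i, ii, iii, iv

i → match
ii → match
iii → match
iv → match
v → no match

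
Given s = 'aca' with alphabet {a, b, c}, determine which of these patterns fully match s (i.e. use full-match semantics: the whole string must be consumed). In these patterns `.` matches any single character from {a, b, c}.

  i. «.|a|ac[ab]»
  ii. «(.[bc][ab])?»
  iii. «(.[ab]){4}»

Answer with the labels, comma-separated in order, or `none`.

i, ii

i → match
ii → match
iii → no match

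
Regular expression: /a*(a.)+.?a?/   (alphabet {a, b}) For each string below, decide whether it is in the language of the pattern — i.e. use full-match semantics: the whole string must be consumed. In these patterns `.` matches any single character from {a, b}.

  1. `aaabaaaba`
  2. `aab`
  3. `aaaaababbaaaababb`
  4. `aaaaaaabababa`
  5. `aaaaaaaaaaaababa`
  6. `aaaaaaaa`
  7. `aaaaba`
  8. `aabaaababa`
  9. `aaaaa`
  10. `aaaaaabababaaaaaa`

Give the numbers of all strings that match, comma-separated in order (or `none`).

1, 2, 4, 5, 6, 7, 8, 9, 10

1 → match
2 → match
3 → no match
4 → match
5 → match
6 → match
7 → match
8 → match
9 → match
10 → match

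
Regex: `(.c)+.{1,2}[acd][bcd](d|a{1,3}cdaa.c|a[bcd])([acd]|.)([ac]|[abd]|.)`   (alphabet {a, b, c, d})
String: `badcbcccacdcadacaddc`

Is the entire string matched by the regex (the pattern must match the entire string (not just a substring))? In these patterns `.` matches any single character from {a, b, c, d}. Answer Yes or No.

No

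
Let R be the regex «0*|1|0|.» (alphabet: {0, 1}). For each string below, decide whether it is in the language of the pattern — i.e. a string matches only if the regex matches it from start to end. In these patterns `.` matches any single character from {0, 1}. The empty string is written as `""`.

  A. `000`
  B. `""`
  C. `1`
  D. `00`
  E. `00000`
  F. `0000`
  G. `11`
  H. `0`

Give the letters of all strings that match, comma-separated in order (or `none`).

A → match
B → match
C → match
D → match
E → match
F → match
G → no match
H → match

A, B, C, D, E, F, H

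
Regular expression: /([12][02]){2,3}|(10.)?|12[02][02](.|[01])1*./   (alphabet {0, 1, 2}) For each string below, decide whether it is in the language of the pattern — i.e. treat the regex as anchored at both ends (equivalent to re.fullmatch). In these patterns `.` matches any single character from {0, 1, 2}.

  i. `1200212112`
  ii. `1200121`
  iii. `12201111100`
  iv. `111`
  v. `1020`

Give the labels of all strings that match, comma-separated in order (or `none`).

i. `1200212112` → no match
ii. `1200121` → no match
iii. `12201111100` → no match
iv. `111` → no match
v. `1020` → match

v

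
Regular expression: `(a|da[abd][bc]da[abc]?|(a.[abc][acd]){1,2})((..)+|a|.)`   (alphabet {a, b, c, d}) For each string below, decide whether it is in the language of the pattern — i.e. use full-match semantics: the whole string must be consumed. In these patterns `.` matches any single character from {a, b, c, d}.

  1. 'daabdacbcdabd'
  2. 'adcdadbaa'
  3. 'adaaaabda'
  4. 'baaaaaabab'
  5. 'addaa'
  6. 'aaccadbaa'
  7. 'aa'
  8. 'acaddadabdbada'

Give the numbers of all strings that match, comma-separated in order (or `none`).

1, 2, 3, 5, 6, 7, 8

1 → match
2 → match
3 → match
4 → no match
5 → match
6 → match
7 → match
8 → match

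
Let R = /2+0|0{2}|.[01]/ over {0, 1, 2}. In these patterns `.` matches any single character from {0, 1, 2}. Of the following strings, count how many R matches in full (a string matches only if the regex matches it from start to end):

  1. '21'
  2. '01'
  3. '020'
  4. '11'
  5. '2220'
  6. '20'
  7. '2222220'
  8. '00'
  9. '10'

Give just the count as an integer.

8

1 → match
2 → match
3 → no match
4 → match
5 → match
6 → match
7 → match
8 → match
9 → match
Total matched: 8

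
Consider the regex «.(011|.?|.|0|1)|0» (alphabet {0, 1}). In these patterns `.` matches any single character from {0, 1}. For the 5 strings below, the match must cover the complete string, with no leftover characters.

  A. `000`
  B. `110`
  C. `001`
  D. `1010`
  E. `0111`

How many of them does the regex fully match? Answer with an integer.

A → no match
B → no match
C → no match
D → no match
E → no match
Total matched: 0

0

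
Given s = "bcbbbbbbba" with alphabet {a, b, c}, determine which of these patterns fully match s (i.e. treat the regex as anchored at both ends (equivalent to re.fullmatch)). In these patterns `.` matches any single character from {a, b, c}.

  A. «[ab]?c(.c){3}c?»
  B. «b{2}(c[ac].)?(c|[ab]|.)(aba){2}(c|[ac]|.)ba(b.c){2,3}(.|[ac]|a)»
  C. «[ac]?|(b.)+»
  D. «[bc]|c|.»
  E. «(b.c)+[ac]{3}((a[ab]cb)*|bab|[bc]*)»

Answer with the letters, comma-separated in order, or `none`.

C

A → no match
B → no match
C → match
D → no match
E → no match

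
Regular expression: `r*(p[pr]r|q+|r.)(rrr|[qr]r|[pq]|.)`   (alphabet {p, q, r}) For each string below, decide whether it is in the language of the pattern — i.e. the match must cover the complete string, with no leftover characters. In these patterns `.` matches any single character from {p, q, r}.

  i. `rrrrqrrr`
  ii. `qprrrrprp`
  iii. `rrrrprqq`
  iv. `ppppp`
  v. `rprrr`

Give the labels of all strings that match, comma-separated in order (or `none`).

i → match
ii → no match
iii → no match
iv → no match
v → match

i, v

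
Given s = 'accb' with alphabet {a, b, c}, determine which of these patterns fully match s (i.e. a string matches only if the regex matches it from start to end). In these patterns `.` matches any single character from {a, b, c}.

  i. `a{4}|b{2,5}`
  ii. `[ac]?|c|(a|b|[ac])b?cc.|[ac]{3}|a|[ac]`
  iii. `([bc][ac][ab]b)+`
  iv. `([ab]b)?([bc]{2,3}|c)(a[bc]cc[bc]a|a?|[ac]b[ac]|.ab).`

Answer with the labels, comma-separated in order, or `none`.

i → no match
ii → match
iii → no match
iv → no match

ii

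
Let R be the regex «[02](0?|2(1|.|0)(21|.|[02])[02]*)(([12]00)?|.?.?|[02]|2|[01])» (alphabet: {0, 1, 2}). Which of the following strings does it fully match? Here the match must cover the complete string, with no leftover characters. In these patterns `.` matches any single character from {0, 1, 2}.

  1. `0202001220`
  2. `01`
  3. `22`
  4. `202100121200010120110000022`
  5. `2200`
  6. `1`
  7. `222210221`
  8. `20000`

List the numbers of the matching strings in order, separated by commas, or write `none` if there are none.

1 → no match
2 → match
3 → match
4 → no match
5 → match
6 → no match
7 → match
8 → no match

2, 3, 5, 7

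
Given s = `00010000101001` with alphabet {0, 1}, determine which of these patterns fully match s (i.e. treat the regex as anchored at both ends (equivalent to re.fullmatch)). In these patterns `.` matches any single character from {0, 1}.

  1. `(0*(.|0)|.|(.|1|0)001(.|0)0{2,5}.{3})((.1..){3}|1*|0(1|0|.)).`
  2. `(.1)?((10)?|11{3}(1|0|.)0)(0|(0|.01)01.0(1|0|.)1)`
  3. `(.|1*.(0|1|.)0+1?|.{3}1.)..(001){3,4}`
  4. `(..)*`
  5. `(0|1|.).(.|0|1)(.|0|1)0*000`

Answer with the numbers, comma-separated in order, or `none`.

1 → match
2 → no match
3 → no match
4 → match
5 → no match — must end with `000`

1, 4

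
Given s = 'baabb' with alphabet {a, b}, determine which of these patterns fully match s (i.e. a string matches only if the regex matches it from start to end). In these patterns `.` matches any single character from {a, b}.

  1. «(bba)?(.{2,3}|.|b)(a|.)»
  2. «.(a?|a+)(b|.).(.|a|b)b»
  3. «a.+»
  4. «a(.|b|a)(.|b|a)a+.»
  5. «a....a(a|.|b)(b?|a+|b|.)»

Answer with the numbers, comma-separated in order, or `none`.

1 → no match
2 → match
3 → no match — must start with 'a'
4 → no match — must start with 'a'
5 → no match — must start with 'a'

2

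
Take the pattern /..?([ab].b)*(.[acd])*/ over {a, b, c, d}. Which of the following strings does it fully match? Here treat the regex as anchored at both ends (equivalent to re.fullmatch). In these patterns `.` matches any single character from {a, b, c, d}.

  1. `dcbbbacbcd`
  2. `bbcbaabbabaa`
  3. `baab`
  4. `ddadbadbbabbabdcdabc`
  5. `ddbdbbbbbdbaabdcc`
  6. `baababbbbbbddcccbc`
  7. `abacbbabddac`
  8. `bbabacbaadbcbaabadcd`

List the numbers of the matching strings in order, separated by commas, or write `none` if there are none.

1 → match
2 → match
3 → match
4 → match
5 → match
6 → match
7 → match
8 → no match

1, 2, 3, 4, 5, 6, 7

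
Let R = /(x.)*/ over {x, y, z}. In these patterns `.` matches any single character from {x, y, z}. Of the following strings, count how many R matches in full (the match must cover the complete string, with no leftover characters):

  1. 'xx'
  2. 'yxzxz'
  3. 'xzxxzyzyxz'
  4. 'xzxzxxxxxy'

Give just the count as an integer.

1 → match
2 → no match
3 → no match
4 → match
Total matched: 2

2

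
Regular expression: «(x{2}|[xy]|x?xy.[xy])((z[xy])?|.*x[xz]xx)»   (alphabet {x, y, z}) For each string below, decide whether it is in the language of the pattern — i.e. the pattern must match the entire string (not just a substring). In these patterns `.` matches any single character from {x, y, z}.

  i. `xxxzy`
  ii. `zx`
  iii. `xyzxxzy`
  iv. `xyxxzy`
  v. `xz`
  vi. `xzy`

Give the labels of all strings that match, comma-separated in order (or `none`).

i → no match
ii → no match
iii → no match
iv → match
v → no match
vi → match

iv, vi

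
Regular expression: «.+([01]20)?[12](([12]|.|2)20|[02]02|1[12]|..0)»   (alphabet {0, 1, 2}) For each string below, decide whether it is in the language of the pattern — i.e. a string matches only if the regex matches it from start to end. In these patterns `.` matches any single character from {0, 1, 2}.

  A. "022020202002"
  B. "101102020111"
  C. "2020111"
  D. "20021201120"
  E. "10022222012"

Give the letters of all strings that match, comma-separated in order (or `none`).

A, B, C, D

A → match
B → match
C → match
D → match
E → no match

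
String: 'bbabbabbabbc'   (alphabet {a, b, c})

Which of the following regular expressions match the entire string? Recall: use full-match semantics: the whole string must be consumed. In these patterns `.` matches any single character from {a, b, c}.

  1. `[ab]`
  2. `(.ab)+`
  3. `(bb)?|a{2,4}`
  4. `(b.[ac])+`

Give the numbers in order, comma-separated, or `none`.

1 → no match
2 → no match — must end with 'ab'
3 → no match
4 → match

4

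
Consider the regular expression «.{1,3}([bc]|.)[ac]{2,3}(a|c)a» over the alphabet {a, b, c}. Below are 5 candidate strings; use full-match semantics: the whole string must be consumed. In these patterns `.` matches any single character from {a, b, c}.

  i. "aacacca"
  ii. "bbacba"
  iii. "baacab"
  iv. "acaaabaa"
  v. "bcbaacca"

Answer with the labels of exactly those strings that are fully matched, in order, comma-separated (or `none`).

i, v

i → match
ii → no match
iii → no match — must end with "a"
iv → no match
v → match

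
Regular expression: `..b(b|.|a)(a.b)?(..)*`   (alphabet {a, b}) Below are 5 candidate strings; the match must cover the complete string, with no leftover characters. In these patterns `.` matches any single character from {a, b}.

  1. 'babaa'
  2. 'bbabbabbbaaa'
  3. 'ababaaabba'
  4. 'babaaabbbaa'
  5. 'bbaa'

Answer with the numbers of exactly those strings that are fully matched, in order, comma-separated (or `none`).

4

1 → no match
2 → no match
3 → no match
4 → match
5 → no match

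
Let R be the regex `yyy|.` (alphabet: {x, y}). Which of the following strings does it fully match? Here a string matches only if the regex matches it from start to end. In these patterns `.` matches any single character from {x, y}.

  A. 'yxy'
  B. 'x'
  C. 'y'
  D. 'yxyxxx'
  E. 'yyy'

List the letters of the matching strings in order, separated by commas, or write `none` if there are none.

B, C, E

A → no match
B → match
C → match
D → no match
E → match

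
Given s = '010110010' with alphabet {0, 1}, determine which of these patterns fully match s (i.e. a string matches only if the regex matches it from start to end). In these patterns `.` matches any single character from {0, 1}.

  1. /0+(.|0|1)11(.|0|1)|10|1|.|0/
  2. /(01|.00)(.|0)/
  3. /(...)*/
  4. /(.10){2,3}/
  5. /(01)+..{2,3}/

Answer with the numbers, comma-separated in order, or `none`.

3, 4

1 → no match
2 → no match
3 → match
4 → match
5 → no match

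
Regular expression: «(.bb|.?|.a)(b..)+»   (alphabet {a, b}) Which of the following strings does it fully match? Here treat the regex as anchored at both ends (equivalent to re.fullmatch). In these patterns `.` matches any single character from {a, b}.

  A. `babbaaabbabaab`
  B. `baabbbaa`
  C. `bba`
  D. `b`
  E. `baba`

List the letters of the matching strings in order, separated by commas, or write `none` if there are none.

A → no match
B. `baabbbaa` → no match
C. `bba` → match
D. `b` → no match
E. `baba` → no match

C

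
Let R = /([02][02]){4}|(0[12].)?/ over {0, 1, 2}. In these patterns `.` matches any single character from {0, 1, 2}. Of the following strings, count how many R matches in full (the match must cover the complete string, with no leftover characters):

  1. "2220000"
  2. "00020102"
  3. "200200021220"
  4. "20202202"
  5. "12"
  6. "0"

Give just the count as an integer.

1 → no match
2 → no match
3 → no match
4 → match
5 → no match
6 → no match
Total matched: 1

1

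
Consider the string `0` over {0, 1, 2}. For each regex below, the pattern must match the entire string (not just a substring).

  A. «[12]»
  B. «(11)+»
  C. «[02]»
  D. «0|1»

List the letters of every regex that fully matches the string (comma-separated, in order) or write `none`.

C, D

A → no match
B → no match — must start with `11`
C → match
D → match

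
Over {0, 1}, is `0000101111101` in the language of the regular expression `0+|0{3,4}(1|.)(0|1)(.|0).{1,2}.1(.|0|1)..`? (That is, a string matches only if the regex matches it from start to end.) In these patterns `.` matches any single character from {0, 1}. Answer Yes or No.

Yes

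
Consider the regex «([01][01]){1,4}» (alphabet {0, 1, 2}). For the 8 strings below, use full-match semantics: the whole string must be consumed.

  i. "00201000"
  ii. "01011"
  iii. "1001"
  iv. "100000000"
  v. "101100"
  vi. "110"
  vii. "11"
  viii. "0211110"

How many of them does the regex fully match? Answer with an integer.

i → no match
ii → no match
iii → match
iv → no match
v → match
vi → no match
vii → match
viii → no match
Total matched: 3

3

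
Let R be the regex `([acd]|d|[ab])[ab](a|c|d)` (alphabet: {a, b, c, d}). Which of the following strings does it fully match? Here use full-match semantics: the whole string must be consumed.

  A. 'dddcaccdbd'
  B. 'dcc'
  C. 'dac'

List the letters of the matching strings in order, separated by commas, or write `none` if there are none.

A → no match
B → no match
C → match

C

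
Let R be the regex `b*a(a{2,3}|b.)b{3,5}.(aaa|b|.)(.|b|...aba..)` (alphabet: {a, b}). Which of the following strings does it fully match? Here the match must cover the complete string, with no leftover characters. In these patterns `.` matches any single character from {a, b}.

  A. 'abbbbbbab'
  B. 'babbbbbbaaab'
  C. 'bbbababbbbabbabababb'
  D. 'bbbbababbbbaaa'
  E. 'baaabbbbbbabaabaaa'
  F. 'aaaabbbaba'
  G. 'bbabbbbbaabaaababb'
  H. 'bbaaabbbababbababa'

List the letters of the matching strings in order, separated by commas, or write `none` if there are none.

A → match
B → match
C → match
D → match
E → match
F → match
G → match
H → match

A, B, C, D, E, F, G, H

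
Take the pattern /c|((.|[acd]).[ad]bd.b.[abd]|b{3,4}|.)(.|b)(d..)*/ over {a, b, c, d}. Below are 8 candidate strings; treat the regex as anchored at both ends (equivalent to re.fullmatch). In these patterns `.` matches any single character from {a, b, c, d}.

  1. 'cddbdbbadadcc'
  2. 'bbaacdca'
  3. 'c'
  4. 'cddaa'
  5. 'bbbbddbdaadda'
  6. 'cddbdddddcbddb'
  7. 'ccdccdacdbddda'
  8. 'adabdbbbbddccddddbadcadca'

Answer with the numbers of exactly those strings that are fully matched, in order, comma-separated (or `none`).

1, 3, 4, 5, 6, 7, 8

1 → match
2 → no match
3 → match
4 → match
5 → match
6 → match
7 → match
8 → match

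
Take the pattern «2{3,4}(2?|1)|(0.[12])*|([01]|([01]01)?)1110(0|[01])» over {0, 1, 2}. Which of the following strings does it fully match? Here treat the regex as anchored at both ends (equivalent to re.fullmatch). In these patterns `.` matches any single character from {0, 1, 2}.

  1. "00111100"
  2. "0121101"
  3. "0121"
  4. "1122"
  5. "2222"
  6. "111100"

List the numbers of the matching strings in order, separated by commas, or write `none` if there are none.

1 → match
2 → no match
3 → no match
4 → no match
5 → match
6 → match

1, 5, 6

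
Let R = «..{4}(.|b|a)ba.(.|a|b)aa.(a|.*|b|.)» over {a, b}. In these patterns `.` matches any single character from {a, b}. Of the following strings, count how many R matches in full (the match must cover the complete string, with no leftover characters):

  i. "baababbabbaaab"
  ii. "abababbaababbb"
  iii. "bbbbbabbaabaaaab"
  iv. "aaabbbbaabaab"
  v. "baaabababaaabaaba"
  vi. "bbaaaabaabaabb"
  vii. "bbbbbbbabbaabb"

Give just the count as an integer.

5

i → match
ii → no match
iii → no match
iv → match
v → match
vi → match
vii → match
Total matched: 5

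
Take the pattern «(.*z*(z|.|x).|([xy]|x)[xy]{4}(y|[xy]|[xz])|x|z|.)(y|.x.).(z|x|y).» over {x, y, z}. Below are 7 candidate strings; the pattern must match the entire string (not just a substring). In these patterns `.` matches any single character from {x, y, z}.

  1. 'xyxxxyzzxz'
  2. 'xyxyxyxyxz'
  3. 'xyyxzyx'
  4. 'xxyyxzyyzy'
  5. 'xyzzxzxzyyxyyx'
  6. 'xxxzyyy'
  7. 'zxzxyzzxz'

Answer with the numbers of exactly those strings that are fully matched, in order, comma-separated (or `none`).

1 → no match
2 → no match
3 → no match
4 → match
5 → no match
6 → match
7 → no match

4, 6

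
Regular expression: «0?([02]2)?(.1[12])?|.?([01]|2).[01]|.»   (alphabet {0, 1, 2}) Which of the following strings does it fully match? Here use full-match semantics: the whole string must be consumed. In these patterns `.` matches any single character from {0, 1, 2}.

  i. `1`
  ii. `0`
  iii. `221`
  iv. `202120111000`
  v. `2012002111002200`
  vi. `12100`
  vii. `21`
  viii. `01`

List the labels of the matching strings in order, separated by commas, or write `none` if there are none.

i. `1` → match
ii. `0` → match
iii. `221` → match
iv. `202120111000` → no match
v → no match
vi. `12100` → no match
vii. `21` → no match
viii. `01` → no match

i, ii, iii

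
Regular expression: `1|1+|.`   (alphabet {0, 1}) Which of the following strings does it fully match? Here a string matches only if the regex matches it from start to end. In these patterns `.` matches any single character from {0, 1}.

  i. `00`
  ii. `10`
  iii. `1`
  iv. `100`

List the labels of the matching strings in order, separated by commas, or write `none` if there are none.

iii

i → no match
ii → no match
iii → match
iv → no match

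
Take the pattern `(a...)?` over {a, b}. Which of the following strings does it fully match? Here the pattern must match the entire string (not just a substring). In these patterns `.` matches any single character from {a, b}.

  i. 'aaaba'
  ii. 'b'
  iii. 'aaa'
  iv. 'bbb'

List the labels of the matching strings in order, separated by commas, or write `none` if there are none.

i → no match
ii → no match
iii → no match
iv → no match

none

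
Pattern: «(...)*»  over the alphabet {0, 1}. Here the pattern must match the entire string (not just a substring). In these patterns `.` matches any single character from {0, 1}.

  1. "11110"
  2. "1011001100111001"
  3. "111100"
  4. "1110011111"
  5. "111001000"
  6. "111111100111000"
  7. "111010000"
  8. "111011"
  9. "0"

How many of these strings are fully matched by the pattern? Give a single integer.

1 → no match
2 → no match
3 → match
4 → no match
5 → match
6 → match
7 → match
8 → match
9 → no match
Total matched: 5

5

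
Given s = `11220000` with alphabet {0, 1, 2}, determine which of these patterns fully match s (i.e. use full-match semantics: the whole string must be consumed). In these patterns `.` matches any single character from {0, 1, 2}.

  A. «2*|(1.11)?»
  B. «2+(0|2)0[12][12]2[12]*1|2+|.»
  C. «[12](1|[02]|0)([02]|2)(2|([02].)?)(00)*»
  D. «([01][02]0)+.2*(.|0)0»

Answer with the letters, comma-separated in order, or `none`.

A → no match
B → no match
C → match
D → no match

C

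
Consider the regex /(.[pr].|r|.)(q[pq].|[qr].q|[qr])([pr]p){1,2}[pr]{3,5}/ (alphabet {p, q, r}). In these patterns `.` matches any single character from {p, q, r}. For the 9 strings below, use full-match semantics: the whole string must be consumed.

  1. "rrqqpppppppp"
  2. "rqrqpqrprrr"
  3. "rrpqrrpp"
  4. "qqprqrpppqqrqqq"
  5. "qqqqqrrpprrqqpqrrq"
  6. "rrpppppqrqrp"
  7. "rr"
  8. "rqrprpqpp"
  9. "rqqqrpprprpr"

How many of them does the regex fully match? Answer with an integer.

1

1 → match
2 → no match
3 → no match
4 → no match
5 → no match
6 → no match
7 → no match
8 → no match
9 → no match
Total matched: 1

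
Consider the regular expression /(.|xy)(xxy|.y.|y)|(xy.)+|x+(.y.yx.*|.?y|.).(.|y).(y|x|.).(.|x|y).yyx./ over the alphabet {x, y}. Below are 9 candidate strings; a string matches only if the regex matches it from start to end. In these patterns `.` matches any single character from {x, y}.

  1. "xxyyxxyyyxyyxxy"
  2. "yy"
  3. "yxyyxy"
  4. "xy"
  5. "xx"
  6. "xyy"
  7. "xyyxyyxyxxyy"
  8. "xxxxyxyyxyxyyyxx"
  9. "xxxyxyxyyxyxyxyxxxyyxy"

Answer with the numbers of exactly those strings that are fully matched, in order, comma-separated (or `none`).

1 → no match
2. "yy" → match
3. "yxyyxy" → no match
4. "xy" → match
5. "xx" → no match
6. "xyy" → match
7. "xyyxyyxyxxyy" → match
8 → match
9 → match

2, 4, 6, 7, 8, 9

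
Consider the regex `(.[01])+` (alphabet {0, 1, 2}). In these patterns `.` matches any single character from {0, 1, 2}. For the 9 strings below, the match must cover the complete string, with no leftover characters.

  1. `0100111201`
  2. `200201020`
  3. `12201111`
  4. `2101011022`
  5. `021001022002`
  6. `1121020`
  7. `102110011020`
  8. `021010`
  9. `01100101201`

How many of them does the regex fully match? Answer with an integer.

1. `0100111201` → no match
2. `200201020` → no match
3. `12201111` → no match
4. `2101011022` → no match
5. `021001022002` → no match
6. `1121020` → no match
7. `102110011020` → match
8. `021010` → no match
9. `01100101201` → no match
Total matched: 1

1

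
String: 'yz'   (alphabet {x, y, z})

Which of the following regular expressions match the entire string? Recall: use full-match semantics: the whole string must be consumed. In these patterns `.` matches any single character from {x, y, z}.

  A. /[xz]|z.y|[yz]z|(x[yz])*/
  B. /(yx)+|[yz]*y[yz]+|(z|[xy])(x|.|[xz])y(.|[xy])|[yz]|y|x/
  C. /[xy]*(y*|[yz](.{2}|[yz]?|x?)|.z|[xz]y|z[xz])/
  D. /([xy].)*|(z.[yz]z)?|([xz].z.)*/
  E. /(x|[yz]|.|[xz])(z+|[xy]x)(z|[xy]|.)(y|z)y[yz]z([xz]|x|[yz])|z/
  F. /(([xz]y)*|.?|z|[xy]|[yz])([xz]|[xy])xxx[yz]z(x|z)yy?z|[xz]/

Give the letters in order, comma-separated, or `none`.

A, B, C, D

A → match
B → match
C → match
D → match
E → no match
F → no match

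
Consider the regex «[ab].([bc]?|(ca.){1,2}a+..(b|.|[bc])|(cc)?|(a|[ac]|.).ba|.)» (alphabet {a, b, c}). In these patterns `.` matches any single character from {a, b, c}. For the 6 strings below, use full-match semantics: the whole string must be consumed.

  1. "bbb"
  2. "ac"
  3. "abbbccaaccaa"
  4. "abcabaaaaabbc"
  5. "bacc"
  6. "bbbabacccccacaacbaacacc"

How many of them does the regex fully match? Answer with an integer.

1 → match
2 → match
3 → no match
4 → match
5 → match
6 → no match
Total matched: 4

4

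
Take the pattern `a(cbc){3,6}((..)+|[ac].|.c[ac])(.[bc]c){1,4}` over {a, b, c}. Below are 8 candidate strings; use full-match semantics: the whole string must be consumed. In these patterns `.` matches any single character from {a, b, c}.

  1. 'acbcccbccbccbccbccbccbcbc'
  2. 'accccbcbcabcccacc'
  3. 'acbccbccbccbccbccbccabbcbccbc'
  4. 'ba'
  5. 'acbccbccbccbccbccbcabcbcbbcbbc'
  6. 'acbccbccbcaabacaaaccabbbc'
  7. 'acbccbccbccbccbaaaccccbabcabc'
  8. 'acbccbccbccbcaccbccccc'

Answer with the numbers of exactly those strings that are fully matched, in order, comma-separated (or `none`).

1 → no match
2 → no match — must start with 'acbc'
3 → match
4 → no match — must start with 'acbc'
5 → match
6 → match
7 → match
8 → match

3, 5, 6, 7, 8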